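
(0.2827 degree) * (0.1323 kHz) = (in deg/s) 37.4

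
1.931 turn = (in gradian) 772.4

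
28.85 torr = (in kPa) 3.846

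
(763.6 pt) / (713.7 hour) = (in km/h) 3.774e-07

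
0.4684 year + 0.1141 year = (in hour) 5103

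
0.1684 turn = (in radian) 1.058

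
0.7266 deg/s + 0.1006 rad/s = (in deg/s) 6.491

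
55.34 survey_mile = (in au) 5.953e-07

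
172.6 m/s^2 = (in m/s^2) 172.6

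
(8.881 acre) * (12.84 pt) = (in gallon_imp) 3.581e+04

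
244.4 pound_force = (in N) 1087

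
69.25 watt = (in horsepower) 0.09287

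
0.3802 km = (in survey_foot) 1247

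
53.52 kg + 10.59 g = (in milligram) 5.353e+07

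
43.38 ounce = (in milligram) 1.23e+06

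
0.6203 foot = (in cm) 18.91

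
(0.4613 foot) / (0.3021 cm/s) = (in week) 7.695e-05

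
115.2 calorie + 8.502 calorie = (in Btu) 0.4906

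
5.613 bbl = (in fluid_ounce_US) 3.018e+04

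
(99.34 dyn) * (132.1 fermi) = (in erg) 1.312e-09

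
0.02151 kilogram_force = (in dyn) 2.109e+04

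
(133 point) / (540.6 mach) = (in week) 4.215e-13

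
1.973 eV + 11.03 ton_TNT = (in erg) 4.615e+17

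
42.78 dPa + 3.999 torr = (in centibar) 0.5374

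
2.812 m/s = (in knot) 5.466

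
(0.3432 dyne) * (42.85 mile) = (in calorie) 0.05657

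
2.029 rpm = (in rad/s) 0.2125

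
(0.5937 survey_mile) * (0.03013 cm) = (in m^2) 0.2879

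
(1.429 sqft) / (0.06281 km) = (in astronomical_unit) 1.413e-14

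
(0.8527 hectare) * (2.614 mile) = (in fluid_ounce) 1.213e+12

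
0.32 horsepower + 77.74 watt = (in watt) 316.4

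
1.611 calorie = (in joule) 6.74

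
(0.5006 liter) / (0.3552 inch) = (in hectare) 5.549e-06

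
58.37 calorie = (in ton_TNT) 5.837e-08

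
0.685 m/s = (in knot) 1.332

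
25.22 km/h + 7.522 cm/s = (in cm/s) 708.1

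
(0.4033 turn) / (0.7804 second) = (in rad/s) 3.247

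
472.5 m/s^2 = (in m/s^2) 472.5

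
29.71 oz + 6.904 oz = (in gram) 1038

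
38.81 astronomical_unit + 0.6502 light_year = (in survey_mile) 3.826e+12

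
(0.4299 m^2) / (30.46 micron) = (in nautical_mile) 7.621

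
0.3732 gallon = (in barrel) 0.008886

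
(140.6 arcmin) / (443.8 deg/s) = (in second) 0.00528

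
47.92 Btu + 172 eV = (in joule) 5.056e+04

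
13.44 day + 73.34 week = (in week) 75.26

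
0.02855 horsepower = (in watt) 21.29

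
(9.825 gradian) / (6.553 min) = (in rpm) 0.003748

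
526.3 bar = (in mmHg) 3.948e+05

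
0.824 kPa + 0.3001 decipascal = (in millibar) 8.24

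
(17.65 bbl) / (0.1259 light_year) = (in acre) 5.822e-19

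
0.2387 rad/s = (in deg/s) 13.68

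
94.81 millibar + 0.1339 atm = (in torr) 172.9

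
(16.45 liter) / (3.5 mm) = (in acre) 0.001161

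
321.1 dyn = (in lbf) 0.0007219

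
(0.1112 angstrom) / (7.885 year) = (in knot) 8.693e-20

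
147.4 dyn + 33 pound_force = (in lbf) 33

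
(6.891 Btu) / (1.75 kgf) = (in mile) 0.2632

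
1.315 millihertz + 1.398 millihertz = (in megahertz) 2.713e-09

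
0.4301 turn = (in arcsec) 5.574e+05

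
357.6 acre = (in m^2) 1.447e+06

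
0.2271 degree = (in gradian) 0.2523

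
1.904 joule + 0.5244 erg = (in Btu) 0.001805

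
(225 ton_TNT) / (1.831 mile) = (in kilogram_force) 3.258e+07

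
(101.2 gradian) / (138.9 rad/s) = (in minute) 0.0001907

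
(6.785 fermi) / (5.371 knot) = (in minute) 4.093e-17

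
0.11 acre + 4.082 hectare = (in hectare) 4.127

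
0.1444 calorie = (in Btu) 0.0005726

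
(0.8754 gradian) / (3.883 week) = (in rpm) 5.591e-08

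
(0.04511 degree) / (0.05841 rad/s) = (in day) 1.56e-07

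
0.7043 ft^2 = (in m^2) 0.06543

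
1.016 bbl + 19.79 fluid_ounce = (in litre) 162.1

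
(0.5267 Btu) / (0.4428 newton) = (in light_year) 1.326e-13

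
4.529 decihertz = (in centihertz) 45.29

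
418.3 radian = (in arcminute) 1.438e+06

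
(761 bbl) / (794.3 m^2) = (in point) 431.8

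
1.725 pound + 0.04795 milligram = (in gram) 782.4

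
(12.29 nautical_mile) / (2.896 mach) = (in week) 3.817e-05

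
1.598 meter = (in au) 1.068e-11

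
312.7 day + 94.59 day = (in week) 58.18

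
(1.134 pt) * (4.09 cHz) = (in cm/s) 0.001636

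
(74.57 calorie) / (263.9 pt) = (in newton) 3351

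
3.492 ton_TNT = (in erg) 1.461e+17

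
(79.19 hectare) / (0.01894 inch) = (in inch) 6.481e+10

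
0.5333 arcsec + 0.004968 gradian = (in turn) 1.283e-05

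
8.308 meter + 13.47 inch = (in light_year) 9.143e-16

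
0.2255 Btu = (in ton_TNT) 5.686e-08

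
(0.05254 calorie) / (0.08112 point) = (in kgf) 783.3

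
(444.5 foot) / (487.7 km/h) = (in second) 1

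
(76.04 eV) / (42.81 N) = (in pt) 8.067e-16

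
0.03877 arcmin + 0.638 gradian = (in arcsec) 2069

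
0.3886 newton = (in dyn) 3.886e+04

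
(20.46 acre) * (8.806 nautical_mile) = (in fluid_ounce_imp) 4.753e+13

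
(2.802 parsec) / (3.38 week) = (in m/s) 4.23e+10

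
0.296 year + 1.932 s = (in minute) 1.556e+05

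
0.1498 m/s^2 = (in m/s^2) 0.1498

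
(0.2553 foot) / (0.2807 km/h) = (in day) 1.155e-05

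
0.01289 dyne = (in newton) 1.289e-07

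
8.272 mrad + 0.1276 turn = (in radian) 0.81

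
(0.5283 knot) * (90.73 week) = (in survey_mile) 9267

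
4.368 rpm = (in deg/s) 26.21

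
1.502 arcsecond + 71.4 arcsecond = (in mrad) 0.3534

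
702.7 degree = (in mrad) 1.226e+04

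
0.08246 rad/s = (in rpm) 0.7874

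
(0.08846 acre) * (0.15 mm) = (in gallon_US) 14.19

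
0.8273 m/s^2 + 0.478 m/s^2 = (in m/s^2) 1.305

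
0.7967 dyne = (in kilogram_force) 8.124e-07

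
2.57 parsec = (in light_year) 8.382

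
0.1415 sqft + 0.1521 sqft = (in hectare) 2.728e-06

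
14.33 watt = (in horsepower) 0.01922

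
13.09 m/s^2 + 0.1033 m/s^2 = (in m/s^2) 13.19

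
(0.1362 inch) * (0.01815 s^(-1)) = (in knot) 0.0001221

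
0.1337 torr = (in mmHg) 0.1337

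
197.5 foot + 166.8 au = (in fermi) 2.495e+28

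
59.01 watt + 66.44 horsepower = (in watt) 4.96e+04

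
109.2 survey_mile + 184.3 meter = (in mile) 109.3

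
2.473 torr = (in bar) 0.003297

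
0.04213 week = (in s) 2.548e+04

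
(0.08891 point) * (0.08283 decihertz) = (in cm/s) 2.598e-05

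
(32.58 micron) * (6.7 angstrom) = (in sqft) 2.35e-13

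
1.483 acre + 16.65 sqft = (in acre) 1.483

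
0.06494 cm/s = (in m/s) 0.0006494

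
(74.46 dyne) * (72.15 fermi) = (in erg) 5.372e-10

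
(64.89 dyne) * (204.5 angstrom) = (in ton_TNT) 3.172e-21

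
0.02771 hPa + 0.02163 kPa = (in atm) 0.0002408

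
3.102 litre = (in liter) 3.102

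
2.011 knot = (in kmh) 3.724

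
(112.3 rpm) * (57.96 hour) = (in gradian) 1.562e+08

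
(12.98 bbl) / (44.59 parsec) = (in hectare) 1.5e-22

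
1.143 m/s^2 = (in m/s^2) 1.143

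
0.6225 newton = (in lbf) 0.1399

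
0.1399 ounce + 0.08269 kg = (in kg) 0.08666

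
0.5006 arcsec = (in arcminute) 0.008343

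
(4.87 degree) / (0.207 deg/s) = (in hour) 0.006535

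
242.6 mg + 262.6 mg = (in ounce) 0.01782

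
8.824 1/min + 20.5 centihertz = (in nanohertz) 3.521e+08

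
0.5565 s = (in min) 0.009275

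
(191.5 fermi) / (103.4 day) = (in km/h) 7.717e-20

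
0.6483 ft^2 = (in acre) 1.488e-05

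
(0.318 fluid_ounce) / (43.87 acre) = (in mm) 5.297e-08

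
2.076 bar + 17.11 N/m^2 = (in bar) 2.076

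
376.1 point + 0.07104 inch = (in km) 0.0001345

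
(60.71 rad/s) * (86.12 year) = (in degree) 9.447e+12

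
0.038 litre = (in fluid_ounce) 1.285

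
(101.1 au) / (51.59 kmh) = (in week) 1.745e+06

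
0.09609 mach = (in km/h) 117.8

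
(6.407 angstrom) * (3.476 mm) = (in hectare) 2.227e-16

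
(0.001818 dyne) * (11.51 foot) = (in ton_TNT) 1.524e-17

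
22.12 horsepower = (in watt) 1.649e+04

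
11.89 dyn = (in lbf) 2.673e-05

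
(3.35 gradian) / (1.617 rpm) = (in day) 3.597e-06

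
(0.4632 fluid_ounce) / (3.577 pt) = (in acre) 2.682e-06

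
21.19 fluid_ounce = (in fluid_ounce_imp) 22.06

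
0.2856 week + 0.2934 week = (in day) 4.053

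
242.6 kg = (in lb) 534.8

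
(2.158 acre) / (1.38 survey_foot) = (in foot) 6.812e+04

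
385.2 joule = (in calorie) 92.07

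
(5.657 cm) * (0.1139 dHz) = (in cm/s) 0.06443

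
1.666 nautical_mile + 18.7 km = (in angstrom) 2.179e+14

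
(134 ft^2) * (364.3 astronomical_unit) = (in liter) 6.785e+17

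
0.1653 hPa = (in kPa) 0.01653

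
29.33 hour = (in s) 1.056e+05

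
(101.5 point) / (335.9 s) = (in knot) 0.0002072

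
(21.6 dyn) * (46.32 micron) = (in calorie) 2.391e-09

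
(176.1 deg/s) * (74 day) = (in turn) 3.128e+06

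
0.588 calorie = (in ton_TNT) 5.88e-10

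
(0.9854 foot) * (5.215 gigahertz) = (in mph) 3.504e+09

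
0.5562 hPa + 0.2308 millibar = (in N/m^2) 78.7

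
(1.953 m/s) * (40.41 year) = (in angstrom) 2.489e+19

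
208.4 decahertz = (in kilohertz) 2.084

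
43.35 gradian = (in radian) 0.6809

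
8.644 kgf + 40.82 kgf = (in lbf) 109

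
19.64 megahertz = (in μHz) 1.964e+13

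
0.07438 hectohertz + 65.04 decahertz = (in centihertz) 6.578e+04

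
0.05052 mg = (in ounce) 1.782e-06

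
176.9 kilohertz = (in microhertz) 1.769e+11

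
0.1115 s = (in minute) 0.001858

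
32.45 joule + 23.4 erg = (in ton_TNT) 7.756e-09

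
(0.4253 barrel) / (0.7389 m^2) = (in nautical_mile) 4.941e-05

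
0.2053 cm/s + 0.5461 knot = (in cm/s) 28.3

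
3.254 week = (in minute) 3.28e+04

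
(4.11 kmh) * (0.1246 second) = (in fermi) 1.423e+14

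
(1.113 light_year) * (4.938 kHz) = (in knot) 1.011e+20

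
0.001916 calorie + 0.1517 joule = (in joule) 0.1597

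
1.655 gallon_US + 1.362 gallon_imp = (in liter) 12.46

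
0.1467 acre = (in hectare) 0.05937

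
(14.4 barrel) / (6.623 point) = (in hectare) 0.09799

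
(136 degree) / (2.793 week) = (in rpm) 1.342e-05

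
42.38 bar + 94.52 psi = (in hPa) 4.89e+04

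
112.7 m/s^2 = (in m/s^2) 112.7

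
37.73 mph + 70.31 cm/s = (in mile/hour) 39.3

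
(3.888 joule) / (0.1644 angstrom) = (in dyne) 2.365e+16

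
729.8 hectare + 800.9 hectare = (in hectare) 1531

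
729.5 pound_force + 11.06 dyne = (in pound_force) 729.5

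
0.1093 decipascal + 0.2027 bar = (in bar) 0.2027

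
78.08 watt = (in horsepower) 0.1047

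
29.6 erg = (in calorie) 7.075e-07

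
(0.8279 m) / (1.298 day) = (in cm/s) 0.0007382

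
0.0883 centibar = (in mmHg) 0.6623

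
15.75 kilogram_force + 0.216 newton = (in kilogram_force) 15.77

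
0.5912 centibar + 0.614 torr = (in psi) 0.09762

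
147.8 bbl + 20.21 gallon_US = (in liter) 2.357e+04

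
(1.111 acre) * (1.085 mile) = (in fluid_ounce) 2.655e+11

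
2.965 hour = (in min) 177.9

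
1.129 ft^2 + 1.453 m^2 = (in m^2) 1.558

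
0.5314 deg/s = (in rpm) 0.08857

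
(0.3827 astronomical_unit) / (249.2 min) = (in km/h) 1.378e+07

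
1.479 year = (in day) 539.8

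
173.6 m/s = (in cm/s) 1.736e+04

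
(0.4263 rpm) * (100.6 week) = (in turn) 4.323e+05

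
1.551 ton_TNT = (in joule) 6.489e+09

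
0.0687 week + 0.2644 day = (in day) 0.7453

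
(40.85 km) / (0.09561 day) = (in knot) 9.613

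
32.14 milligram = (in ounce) 0.001134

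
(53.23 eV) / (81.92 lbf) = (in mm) 2.34e-17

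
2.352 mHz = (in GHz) 2.352e-12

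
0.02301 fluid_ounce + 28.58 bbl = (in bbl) 28.58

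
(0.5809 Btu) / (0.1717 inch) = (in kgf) 1.433e+04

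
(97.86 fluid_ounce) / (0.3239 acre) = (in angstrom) 2.208e+04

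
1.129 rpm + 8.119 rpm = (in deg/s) 55.49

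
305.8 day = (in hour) 7339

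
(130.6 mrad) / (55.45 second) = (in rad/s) 0.002355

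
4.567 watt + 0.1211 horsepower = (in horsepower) 0.1272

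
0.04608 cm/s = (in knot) 0.0008957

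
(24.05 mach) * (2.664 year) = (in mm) 6.88e+14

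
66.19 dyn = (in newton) 0.0006619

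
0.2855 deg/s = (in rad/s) 0.004983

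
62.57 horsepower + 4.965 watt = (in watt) 4.666e+04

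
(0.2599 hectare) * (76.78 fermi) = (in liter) 1.996e-07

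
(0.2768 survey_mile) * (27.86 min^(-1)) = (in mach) 0.6075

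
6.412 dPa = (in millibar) 0.006412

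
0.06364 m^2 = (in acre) 1.573e-05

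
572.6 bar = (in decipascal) 5.726e+08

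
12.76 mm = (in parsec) 4.135e-19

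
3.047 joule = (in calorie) 0.7283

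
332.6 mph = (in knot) 289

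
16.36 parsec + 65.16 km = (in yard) 5.521e+17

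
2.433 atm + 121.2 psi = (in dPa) 1.082e+07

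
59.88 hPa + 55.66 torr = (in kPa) 13.41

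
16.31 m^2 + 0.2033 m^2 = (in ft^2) 177.7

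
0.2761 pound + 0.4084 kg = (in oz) 18.82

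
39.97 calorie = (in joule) 167.2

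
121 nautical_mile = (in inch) 8.823e+06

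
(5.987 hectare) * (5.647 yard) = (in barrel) 1.944e+06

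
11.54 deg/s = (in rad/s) 0.2014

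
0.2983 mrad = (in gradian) 0.01899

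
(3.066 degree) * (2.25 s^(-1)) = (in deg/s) 6.899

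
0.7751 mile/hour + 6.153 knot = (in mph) 7.856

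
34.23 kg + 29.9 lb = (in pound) 105.4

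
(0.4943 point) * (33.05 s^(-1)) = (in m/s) 0.005763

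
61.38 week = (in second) 3.712e+07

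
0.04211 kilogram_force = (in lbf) 0.09284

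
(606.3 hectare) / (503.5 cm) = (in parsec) 3.902e-11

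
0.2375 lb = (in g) 107.7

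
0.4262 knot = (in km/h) 0.7893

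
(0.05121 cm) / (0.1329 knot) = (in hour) 2.081e-06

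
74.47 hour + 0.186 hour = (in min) 4479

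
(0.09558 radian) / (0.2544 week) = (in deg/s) 3.559e-05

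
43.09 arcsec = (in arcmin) 0.7182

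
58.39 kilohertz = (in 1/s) 5.839e+04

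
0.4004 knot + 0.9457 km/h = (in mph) 1.048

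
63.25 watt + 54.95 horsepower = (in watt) 4.104e+04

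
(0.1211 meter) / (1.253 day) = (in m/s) 1.119e-06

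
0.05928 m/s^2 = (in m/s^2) 0.05928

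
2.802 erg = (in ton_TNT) 6.697e-17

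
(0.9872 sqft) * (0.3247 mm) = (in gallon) 0.007867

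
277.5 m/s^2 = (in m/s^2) 277.5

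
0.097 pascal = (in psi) 1.407e-05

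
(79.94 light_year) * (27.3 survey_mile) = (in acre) 8.211e+18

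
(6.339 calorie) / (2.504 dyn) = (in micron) 1.059e+12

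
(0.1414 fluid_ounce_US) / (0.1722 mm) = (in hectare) 2.428e-06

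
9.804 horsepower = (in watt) 7311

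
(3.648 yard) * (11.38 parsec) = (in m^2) 1.171e+18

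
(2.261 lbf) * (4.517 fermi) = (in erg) 4.543e-07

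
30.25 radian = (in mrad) 3.025e+04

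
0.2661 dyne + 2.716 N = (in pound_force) 0.6106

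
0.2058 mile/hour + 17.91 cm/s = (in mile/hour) 0.6064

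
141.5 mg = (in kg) 0.0001415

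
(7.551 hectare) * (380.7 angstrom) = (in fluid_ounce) 97.2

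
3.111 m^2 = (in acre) 0.0007687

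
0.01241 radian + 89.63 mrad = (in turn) 0.01624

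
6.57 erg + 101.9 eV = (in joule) 6.57e-07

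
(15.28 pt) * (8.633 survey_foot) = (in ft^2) 0.1527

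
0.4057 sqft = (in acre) 9.314e-06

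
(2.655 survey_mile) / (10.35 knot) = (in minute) 13.37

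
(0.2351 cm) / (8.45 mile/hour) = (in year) 1.974e-11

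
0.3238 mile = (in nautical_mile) 0.2814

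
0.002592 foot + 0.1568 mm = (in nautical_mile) 5.113e-07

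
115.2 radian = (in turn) 18.33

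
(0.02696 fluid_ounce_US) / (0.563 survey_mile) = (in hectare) 8.8e-14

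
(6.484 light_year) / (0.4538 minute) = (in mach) 6.617e+12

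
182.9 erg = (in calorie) 4.371e-06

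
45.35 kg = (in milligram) 4.535e+07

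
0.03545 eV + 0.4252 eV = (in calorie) 1.764e-20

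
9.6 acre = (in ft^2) 4.182e+05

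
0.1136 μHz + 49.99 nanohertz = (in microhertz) 0.1636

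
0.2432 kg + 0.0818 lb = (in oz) 9.887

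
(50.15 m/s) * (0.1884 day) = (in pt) 2.314e+09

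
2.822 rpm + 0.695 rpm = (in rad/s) 0.3683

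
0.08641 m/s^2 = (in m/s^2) 0.08641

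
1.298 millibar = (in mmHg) 0.9736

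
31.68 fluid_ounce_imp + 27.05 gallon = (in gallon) 27.29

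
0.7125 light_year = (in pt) 1.911e+19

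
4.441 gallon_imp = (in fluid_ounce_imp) 710.6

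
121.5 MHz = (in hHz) 1.215e+06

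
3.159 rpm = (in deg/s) 18.95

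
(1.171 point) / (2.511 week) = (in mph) 6.085e-10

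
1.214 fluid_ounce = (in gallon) 0.009484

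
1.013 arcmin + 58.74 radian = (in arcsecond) 1.212e+07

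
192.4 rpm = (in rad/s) 20.15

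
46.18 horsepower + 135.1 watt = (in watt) 3.457e+04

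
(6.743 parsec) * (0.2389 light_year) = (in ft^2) 5.062e+33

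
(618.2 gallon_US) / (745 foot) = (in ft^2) 0.1109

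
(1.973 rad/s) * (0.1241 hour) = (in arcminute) 3.03e+06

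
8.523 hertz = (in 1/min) 511.4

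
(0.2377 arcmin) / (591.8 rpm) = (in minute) 1.86e-08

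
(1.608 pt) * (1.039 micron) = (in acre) 1.456e-13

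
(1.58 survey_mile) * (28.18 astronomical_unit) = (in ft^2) 1.154e+17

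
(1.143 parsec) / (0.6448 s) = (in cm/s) 5.47e+18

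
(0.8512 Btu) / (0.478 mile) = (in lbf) 0.2624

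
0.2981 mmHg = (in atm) 0.0003922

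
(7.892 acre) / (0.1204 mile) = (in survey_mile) 0.1024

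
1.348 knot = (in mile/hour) 1.551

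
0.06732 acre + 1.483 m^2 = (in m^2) 273.9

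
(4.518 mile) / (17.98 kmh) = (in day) 0.01685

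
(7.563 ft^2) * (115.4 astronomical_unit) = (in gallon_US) 3.204e+15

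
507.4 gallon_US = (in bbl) 12.08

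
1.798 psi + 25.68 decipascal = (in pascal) 1.24e+04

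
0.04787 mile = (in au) 5.15e-10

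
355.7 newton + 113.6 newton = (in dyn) 4.693e+07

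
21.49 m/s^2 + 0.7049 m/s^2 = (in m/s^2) 22.19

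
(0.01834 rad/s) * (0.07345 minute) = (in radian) 0.08082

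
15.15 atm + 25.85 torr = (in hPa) 1.539e+04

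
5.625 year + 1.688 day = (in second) 1.775e+08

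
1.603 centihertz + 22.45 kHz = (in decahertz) 2245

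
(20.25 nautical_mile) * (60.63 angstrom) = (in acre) 5.619e-08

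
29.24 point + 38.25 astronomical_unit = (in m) 5.722e+12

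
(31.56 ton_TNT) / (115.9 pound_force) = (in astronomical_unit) 0.001712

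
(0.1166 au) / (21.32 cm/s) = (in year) 2594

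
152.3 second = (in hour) 0.04231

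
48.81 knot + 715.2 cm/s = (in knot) 62.71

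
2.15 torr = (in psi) 0.04157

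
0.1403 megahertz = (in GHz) 0.0001403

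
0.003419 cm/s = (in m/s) 3.419e-05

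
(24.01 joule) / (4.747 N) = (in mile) 0.003143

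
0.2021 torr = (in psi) 0.003908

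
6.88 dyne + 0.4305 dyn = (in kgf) 7.455e-06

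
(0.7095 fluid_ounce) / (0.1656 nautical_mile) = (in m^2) 6.842e-08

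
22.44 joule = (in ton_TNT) 5.363e-09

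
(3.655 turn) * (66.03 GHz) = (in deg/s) 8.688e+13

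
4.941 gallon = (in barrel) 0.1176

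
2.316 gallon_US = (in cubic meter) 0.008767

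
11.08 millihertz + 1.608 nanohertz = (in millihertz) 11.08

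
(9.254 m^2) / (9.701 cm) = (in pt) 2.704e+05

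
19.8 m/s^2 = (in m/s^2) 19.8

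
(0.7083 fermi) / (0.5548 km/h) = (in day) 5.319e-20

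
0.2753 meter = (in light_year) 2.91e-17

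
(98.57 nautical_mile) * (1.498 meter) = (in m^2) 2.735e+05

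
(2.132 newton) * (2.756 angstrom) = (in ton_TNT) 1.404e-19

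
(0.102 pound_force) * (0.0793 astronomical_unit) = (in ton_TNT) 1.286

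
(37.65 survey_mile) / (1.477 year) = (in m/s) 0.001301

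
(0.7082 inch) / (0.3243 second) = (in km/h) 0.1997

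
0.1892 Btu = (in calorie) 47.71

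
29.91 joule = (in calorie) 7.149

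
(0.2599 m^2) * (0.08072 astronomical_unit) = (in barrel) 1.974e+10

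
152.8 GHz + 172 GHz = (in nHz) 3.248e+20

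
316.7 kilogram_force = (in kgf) 316.7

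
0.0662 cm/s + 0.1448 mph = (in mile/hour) 0.1463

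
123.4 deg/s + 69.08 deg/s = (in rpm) 32.08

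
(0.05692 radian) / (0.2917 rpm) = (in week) 3.081e-06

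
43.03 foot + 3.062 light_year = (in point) 8.212e+19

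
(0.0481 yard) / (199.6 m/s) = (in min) 3.673e-06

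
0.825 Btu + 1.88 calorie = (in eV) 5.482e+21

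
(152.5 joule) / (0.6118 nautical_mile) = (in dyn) 1.346e+04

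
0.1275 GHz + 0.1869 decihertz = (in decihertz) 1.275e+09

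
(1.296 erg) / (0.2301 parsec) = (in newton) 1.825e-23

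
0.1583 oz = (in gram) 4.488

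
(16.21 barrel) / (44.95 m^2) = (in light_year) 6.06e-18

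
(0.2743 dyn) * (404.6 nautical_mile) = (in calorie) 0.4912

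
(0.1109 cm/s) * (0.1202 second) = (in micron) 133.3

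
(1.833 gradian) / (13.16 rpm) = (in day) 2.418e-07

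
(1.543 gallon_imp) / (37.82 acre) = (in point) 0.0001299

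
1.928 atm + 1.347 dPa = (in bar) 1.954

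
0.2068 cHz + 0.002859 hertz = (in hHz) 4.927e-05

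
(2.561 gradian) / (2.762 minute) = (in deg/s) 0.01391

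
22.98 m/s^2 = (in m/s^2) 22.98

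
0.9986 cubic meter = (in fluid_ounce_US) 3.377e+04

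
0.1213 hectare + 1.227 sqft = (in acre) 0.2998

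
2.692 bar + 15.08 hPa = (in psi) 39.26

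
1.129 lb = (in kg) 0.5121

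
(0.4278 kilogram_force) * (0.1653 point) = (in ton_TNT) 5.847e-14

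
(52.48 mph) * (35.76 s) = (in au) 5.608e-09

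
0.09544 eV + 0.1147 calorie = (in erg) 4.799e+06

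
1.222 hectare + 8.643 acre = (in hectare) 4.72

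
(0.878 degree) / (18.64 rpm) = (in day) 9.086e-08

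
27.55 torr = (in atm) 0.03625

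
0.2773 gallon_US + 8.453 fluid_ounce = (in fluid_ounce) 43.95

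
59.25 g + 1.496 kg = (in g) 1555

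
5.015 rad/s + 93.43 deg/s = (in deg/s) 380.8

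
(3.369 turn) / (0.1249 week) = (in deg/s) 0.01606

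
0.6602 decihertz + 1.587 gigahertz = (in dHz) 1.587e+10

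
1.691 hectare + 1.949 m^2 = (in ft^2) 1.82e+05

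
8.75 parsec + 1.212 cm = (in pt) 7.653e+20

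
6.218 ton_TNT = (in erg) 2.602e+17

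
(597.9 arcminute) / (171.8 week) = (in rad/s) 1.674e-09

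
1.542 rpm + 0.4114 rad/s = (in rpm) 5.471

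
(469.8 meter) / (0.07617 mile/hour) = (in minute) 229.9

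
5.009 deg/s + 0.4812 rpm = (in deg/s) 7.896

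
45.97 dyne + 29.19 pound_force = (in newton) 129.8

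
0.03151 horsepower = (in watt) 23.5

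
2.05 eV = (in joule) 3.284e-19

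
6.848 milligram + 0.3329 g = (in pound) 0.000749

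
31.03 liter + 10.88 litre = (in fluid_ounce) 1417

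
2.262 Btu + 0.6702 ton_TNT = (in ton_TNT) 0.6702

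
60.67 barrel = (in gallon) 2548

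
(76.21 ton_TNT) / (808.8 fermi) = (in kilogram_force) 4.02e+22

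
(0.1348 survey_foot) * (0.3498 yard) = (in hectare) 1.314e-06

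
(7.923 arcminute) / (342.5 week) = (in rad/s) 1.113e-11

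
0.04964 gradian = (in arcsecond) 160.8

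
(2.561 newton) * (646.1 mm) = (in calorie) 0.3955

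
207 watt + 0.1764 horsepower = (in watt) 338.5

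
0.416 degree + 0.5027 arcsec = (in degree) 0.4161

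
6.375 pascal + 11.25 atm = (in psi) 165.3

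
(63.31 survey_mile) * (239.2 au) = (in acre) 9.009e+14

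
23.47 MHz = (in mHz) 2.347e+10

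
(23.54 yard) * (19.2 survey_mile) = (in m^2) 6.651e+05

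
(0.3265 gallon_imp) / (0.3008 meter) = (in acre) 1.219e-06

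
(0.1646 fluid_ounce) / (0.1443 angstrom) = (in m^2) 3.373e+05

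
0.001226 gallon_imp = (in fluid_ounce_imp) 0.1962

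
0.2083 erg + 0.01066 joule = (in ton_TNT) 2.548e-12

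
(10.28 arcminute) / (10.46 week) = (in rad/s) 4.727e-10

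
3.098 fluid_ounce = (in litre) 0.09162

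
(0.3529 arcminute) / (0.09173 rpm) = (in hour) 2.968e-06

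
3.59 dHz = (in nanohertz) 3.59e+08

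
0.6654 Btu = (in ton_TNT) 1.678e-07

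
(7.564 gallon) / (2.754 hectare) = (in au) 6.95e-18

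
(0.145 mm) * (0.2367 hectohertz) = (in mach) 1.008e-05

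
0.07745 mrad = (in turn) 1.233e-05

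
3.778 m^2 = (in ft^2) 40.67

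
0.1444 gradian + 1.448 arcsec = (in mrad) 2.275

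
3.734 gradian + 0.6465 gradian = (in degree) 3.942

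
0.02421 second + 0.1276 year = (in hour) 1118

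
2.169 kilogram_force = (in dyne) 2.127e+06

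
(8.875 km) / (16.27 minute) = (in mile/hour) 20.34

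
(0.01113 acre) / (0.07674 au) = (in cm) 3.923e-07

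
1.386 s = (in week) 2.292e-06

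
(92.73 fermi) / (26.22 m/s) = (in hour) 9.824e-19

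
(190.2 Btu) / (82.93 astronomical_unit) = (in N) 1.618e-08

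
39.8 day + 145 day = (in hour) 4435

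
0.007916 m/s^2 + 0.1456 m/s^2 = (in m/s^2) 0.1535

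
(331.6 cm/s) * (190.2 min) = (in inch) 1.49e+06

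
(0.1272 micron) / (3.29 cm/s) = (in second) 3.866e-06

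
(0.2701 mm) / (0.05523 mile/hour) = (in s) 0.01094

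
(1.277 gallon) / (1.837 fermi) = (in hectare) 2.631e+08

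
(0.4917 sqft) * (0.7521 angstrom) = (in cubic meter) 3.436e-12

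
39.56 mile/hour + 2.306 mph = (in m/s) 18.72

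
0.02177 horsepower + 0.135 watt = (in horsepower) 0.02195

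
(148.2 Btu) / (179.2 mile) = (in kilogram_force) 0.05529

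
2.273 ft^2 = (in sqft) 2.273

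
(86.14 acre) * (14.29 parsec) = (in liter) 1.537e+26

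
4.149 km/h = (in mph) 2.578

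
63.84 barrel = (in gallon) 2681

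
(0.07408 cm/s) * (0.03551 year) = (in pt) 2.352e+06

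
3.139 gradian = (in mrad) 49.31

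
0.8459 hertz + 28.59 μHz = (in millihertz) 845.9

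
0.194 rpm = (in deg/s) 1.164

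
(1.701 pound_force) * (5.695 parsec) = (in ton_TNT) 3.178e+08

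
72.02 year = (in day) 2.629e+04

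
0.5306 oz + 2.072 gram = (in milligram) 1.711e+04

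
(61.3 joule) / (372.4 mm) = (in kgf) 16.79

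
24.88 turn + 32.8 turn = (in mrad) 3.624e+05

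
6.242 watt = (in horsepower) 0.008371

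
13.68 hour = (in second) 4.925e+04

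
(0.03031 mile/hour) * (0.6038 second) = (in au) 5.469e-14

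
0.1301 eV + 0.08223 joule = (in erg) 8.223e+05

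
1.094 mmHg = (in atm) 0.001439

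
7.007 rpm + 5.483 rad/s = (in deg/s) 356.2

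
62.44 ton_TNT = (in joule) 2.612e+11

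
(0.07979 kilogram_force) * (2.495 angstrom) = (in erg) 0.001952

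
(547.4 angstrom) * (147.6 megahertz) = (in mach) 0.02373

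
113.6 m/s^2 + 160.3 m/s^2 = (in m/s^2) 273.9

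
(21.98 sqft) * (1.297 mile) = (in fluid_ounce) 1.441e+08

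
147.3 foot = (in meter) 44.9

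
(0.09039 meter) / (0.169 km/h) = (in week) 3.184e-06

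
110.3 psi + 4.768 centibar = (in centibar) 765.3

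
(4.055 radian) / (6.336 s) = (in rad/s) 0.64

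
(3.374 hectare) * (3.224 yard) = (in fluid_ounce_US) 3.363e+09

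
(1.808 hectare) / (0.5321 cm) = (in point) 9.632e+09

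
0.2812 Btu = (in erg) 2.967e+09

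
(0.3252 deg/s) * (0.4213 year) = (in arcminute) 2.592e+08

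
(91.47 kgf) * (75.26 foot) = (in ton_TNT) 4.918e-06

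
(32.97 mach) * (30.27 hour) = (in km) 1.223e+06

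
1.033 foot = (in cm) 31.49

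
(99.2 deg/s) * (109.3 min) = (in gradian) 7.228e+05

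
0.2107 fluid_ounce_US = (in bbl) 3.919e-05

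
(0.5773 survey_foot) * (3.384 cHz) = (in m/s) 0.005955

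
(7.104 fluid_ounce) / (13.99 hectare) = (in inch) 5.912e-08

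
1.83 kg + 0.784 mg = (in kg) 1.83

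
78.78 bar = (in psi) 1143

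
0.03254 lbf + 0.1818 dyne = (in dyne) 1.447e+04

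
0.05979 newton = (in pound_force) 0.01344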